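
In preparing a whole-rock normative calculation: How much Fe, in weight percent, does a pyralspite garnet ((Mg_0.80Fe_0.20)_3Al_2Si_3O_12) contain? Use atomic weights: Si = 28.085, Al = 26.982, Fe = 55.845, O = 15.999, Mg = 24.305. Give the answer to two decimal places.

7.94 weight percent

Formula mass = 2.40·24.305 + 0.60·55.845 + 2·26.982 + 3·28.085 + 12·15.999 = 422.046 g/mol, of which 33.507 g is Fe.
So Fe makes up 33.507/422.046 = 0.0794 of the mass, i.e. 7.94%.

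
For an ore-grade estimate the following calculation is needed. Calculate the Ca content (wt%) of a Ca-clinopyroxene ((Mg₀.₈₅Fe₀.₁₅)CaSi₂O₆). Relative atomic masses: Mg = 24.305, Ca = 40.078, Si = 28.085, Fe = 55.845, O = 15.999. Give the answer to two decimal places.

M((Mg₀.₈₅Fe₀.₁₅)CaSi₂O₆) = 221.278 g/mol.
Ca contributes 1 × 40.078 = 40.078 g per mole.
40.078/221.278 = 0.1811 → 18.11%.

18.11 wt%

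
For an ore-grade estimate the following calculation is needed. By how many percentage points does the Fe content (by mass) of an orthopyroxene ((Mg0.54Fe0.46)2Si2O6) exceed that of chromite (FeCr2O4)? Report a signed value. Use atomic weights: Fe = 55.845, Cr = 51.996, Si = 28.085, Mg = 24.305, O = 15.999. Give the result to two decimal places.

-2.59 percentage points

First mineral: 51.377 g Fe in 229.791 g formula = 22.36 wt% Fe.
Second mineral: 55.845 g Fe in 223.833 g formula = 24.95 wt% Fe.
22.36% − 24.95% gives a difference of -2.59 percentage points.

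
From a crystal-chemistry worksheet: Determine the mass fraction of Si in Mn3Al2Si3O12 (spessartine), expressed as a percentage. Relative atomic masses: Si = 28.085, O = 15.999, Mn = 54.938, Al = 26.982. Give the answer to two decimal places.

Formula mass = 3×54.938 + 2×26.982 + 3×28.085 + 12×15.999 = 495.021 g/mol, of which 84.255 g is Si.
So Si makes up 84.255/495.021 = 0.1702 of the mass, i.e. 17.02%.

17.02 mass %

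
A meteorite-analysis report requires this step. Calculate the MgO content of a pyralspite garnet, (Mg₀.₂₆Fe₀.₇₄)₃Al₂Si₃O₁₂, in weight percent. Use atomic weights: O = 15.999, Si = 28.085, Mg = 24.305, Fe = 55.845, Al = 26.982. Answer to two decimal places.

6.64 wt%

M((Mg₀.₂₆Fe₀.₇₄)₃Al₂Si₃O₁₂) = 473.141 g/mol; M(MgO) = 40.304 g/mol.
Moles MgO per formula unit = 0.78 Mg ÷ 1 = 0.7800.
MgO fraction = (0.7800 × 40.304) / 473.141 = 31.437/473.141 = 0.0664.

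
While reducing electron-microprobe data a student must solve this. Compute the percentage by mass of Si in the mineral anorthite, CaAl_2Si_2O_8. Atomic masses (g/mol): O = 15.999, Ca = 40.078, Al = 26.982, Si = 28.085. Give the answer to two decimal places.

20.19 mass %

M(CaAl_2Si_2O_8) = 278.204 g/mol.
Si contributes 2 × 28.085 = 56.170 g per mole.
56.170/278.204 = 0.2019 → 20.19%.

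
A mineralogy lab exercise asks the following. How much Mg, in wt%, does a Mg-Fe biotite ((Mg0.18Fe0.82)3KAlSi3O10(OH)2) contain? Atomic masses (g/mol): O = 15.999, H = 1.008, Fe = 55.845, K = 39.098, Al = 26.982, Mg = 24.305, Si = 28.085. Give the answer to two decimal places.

Molar mass of (Mg0.18Fe0.82)3KAlSi3O10(OH)2: 0.54·24.305 + 2.46·55.845 + 1·39.098 + 1·26.982 + 3·28.085 + 12·15.999 + 2·1.008 = 494.842 g/mol.
Mass of Mg per formula unit: 0.54 × 24.305 = 13.125 g.
Weight fraction Mg = 13.125 / 494.842 = 0.0265.

2.65 wt%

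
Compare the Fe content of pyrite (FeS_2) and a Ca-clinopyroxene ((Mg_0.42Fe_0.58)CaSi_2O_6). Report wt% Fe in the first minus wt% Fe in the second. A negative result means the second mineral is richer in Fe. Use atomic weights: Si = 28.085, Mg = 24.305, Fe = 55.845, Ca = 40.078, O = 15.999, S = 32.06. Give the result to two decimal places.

M(FeS_2) = 119.965 g/mol, so wt% Fe = 55.845/119.965 × 100 = 46.55%.
M((Mg_0.42Fe_0.58)CaSi_2O_6) = 234.840 g/mol, so wt% Fe = 32.390/234.840 × 100 = 13.79%.
46.55 − 13.79 = 32.76 pp.

32.76 percentage points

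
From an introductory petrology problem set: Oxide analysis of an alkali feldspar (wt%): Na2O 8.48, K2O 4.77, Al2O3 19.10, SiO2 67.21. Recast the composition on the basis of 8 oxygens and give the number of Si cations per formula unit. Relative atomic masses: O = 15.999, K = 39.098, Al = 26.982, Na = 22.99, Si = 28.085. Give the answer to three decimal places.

8.48 wt% Na2O ÷ 61.979 g/mol = 0.13682 mol, giving 0.27364 Na and 0.13682 O.
4.77 wt% K2O ÷ 94.195 g/mol = 0.05064 mol, giving 0.10128 K and 0.05064 O.
19.10 wt% Al2O3 ÷ 101.961 g/mol = 0.18733 mol, giving 0.37466 Al and 0.56199 O.
67.21 wt% SiO2 ÷ 60.083 g/mol = 1.11862 mol, giving 1.11862 Si and 2.23724 O.
Oxygen sums to 2.98669; scaling by 8/2.98669 = 2.67855 puts the formula on 8 O.
Si: 1.11862 × 2.67855 = 2.996 atoms per formula unit.

2.996 Si apfu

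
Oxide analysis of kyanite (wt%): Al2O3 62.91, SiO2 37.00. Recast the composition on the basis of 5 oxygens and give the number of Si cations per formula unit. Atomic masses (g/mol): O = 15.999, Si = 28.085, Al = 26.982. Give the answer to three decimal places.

Al2O3: 62.91/101.961 = 0.61700 mol → 1.23400 mol Al, 1.85100 mol O.
SiO2: 37.00/60.083 = 0.61581 mol → 0.61581 mol Si, 1.23162 mol O.
Total oxygen = 3.08262 mol. Normalization factor = 5/3.08262 = 1.62200.
Si per 5 O = 0.61581 × 1.62200 = 0.999.

0.999 Si apfu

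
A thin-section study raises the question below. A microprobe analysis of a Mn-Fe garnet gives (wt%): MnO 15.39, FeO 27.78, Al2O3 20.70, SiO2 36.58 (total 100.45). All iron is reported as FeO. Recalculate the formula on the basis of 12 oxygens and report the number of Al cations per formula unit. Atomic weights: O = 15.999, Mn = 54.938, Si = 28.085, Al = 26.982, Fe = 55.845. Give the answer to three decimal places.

MnO (M=70.937): mol = 0.21695; Mn = 0.21695, O = 0.21695.
FeO (M=71.844): mol = 0.38667; Fe = 0.38667, O = 0.38667.
Al2O3 (M=101.961): mol = 0.20302; Al = 0.40604, O = 0.60906.
SiO2 (M=60.083): mol = 0.60882; Si = 0.60882, O = 1.21764.
ΣO = 2.43032; factor = 12/ΣO = 4.93762.
Al apfu = 0.40604 × 4.93762 = 2.005.

2.005 Al apfu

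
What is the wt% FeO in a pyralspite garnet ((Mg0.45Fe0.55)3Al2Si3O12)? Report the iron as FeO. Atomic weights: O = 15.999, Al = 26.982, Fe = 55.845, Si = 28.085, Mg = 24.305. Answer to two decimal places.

Formula mass = 455.163 g/mol.
1.65 Fe → 1.6500 mol FeO per formula unit; M(FeO) = 71.844, so FeO mass = 118.543 g.
118.543/455.163 × 100 = 26.04 wt%.

26.04 wt%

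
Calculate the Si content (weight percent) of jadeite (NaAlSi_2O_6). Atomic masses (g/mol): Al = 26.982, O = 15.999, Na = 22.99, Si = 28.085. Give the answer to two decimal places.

27.79 weight percent

Formula mass = 1*22.99 + 1*26.982 + 2*28.085 + 6*15.999 = 202.136 g/mol, of which 56.170 g is Si.
So Si makes up 56.170/202.136 = 0.2779 of the mass, i.e. 27.79%.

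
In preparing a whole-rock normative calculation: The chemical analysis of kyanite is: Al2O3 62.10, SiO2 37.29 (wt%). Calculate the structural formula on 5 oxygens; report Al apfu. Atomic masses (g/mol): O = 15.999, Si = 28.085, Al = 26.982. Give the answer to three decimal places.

Al2O3 (M=101.961): mol = 0.60906; Al = 1.21812, O = 1.82718.
SiO2 (M=60.083): mol = 0.62064; Si = 0.62064, O = 1.24128.
ΣO = 3.06846; factor = 5/ΣO = 1.62948.
Al apfu = 1.21812 × 1.62948 = 1.985.

1.985 Al apfu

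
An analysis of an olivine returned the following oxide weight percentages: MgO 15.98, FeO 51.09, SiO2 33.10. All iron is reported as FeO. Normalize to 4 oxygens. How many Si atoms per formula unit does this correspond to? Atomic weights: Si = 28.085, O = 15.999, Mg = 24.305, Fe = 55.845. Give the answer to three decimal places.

0.997 Si apfu

MgO: 15.98/40.304 = 0.39649 mol → 0.39649 mol Mg, 0.39649 mol O.
FeO: 51.09/71.844 = 0.71112 mol → 0.71112 mol Fe, 0.71112 mol O.
SiO2: 33.10/60.083 = 0.55090 mol → 0.55090 mol Si, 1.10180 mol O.
Total oxygen = 2.20941 mol. Normalization factor = 4/2.20941 = 1.81044.
Si per 4 O = 0.55090 × 1.81044 = 0.997.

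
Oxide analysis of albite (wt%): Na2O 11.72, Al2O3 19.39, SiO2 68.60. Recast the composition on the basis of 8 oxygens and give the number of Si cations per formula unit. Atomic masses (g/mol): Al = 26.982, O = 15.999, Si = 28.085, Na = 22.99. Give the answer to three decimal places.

3.002 Si apfu

Na2O (M=61.979): mol = 0.18910; Na = 0.37820, O = 0.18910.
Al2O3 (M=101.961): mol = 0.19017; Al = 0.38034, O = 0.57051.
SiO2 (M=60.083): mol = 1.14175; Si = 1.14175, O = 2.28350.
ΣO = 3.04311; factor = 8/ΣO = 2.62889.
Si apfu = 1.14175 × 2.62889 = 3.002.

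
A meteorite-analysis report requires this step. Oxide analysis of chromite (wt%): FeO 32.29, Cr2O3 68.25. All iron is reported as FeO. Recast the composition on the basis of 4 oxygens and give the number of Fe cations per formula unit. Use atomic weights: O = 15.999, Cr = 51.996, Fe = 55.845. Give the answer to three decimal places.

FeO: 32.29/71.844 = 0.44945 mol → 0.44945 mol Fe, 0.44945 mol O.
Cr2O3: 68.25/151.989 = 0.44905 mol → 0.89810 mol Cr, 1.34715 mol O.
Total oxygen = 1.79660 mol. Normalization factor = 4/1.79660 = 2.22643.
Fe per 4 O = 0.44945 × 2.22643 = 1.001.

1.001 Fe apfu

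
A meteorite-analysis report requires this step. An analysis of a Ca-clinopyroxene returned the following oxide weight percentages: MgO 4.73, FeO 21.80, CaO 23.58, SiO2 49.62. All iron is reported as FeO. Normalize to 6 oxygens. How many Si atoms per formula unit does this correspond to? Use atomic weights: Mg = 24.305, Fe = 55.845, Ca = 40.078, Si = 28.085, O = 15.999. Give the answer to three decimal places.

1.988 Si apfu

MgO (M=40.304): mol = 0.11736; Mg = 0.11736, O = 0.11736.
FeO (M=71.844): mol = 0.30344; Fe = 0.30344, O = 0.30344.
CaO (M=56.077): mol = 0.42049; Ca = 0.42049, O = 0.42049.
SiO2 (M=60.083): mol = 0.82586; Si = 0.82586, O = 1.65172.
ΣO = 2.49301; factor = 6/ΣO = 2.40673.
Si apfu = 0.82586 × 2.40673 = 1.988.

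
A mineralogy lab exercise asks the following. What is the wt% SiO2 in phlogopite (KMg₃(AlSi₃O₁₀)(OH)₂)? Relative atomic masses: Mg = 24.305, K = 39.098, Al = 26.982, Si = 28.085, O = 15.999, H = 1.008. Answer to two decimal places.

43.20 wt%

Molar mass of KMg₃(AlSi₃O₁₀)(OH)₂ = 1×39.098 + 3×24.305 + 1×26.982 + 3×28.085 + 12×15.999 + 2×1.008 = 417.254 g/mol.
Each formula unit contains 3 Si, equivalent to 3/1 = 3.0000 mol SiO2.
M(SiO2) = 1×28.085 + 2×15.999 = 60.083 g/mol.
Mass of SiO2 per formula unit = 3.0000 × 60.083 = 180.249 g.
SiO2 wt% = 180.249 / 417.254 × 100 = 43.20%.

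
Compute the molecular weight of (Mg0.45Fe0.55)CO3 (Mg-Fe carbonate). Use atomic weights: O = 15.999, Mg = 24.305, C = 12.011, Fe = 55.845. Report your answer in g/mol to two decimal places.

101.66 g/mol

The formula mass is the sum 0.45×24.305 + 0.55×55.845 + 1×12.011 + 3×15.999.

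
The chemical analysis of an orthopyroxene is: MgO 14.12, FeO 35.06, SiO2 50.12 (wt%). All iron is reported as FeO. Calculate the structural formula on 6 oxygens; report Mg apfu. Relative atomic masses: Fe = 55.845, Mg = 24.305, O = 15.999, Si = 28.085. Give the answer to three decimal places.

0.839 Mg apfu

MgO (M=40.304): mol = 0.35034; Mg = 0.35034, O = 0.35034.
FeO (M=71.844): mol = 0.48800; Fe = 0.48800, O = 0.48800.
SiO2 (M=60.083): mol = 0.83418; Si = 0.83418, O = 1.66836.
ΣO = 2.50670; factor = 6/ΣO = 2.39359.
Mg apfu = 0.35034 × 2.39359 = 0.839.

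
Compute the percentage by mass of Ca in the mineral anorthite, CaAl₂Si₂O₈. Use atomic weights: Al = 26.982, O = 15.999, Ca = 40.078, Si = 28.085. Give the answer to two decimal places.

Molar mass of CaAl₂Si₂O₈: 1×40.078 + 2×26.982 + 2×28.085 + 8×15.999 = 278.204 g/mol.
Mass of Ca per formula unit: 1 × 40.078 = 40.078 g.
Weight fraction Ca = 40.078 / 278.204 = 0.1441.

14.41 mass %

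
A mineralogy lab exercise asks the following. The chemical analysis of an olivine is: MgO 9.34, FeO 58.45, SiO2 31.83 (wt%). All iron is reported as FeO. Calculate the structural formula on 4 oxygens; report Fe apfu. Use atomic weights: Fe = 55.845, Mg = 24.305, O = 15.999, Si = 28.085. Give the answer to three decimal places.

MgO (M=40.304): mol = 0.23174; Mg = 0.23174, O = 0.23174.
FeO (M=71.844): mol = 0.81357; Fe = 0.81357, O = 0.81357.
SiO2 (M=60.083): mol = 0.52977; Si = 0.52977, O = 1.05954.
ΣO = 2.10485; factor = 4/ΣO = 1.90037.
Fe apfu = 0.81357 × 1.90037 = 1.546.

1.546 Fe apfu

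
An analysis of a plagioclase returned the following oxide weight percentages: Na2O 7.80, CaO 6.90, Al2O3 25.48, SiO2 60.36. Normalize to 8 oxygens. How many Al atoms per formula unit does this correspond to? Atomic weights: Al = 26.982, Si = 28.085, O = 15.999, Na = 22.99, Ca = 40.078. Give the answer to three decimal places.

1.329 Al apfu

7.80 wt% Na2O ÷ 61.979 g/mol = 0.12585 mol, giving 0.25170 Na and 0.12585 O.
6.90 wt% CaO ÷ 56.077 g/mol = 0.12305 mol, giving 0.12305 Ca and 0.12305 O.
25.48 wt% Al2O3 ÷ 101.961 g/mol = 0.24990 mol, giving 0.49980 Al and 0.74970 O.
60.36 wt% SiO2 ÷ 60.083 g/mol = 1.00461 mol, giving 1.00461 Si and 2.00922 O.
Oxygen sums to 3.00782; scaling by 8/3.00782 = 2.65973 puts the formula on 8 O.
Al: 0.49980 × 2.65973 = 1.329 atoms per formula unit.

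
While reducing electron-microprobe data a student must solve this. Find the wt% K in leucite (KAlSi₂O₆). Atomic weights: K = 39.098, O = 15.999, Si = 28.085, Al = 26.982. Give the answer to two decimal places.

Molar mass of KAlSi₂O₆: 1·39.098 + 1·26.982 + 2·28.085 + 6·15.999 = 218.244 g/mol.
Mass of K per formula unit: 1 × 39.098 = 39.098 g.
Weight fraction K = 39.098 / 218.244 = 0.1791.

17.91 weight percent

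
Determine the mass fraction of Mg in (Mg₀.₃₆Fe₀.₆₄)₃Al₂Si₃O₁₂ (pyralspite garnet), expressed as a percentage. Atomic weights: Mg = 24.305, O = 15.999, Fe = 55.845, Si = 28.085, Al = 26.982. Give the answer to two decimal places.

Molar mass of (Mg₀.₃₆Fe₀.₆₄)₃Al₂Si₃O₁₂: 1.08·24.305 + 1.92·55.845 + 2·26.982 + 3·28.085 + 12·15.999 = 463.679 g/mol.
Mass of Mg per formula unit: 1.08 × 24.305 = 26.249 g.
Weight fraction Mg = 26.249 / 463.679 = 0.0566.

5.66 weight percent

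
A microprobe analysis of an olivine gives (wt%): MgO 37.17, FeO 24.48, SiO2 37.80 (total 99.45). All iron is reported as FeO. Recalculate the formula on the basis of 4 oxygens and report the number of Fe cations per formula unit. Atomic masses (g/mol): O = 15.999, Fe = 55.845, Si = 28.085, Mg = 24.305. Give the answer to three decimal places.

37.17 wt% MgO ÷ 40.304 g/mol = 0.92224 mol, giving 0.92224 Mg and 0.92224 O.
24.48 wt% FeO ÷ 71.844 g/mol = 0.34074 mol, giving 0.34074 Fe and 0.34074 O.
37.80 wt% SiO2 ÷ 60.083 g/mol = 0.62913 mol, giving 0.62913 Si and 1.25826 O.
Oxygen sums to 2.52124; scaling by 4/2.52124 = 1.58652 puts the formula on 4 O.
Fe: 0.34074 × 1.58652 = 0.541 atoms per formula unit.

0.541 Fe apfu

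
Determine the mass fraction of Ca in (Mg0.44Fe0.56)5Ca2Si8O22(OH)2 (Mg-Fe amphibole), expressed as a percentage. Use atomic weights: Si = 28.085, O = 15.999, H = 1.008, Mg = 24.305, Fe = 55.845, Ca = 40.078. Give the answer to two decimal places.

Molar mass of (Mg0.44Fe0.56)5Ca2Si8O22(OH)2: 2.20*24.305 + 2.80*55.845 + 2*40.078 + 8*28.085 + 24*15.999 + 2*1.008 = 900.665 g/mol.
Mass of Ca per formula unit: 2 × 40.078 = 80.156 g.
Weight fraction Ca = 80.156 / 900.665 = 0.0890.

8.90 weight percent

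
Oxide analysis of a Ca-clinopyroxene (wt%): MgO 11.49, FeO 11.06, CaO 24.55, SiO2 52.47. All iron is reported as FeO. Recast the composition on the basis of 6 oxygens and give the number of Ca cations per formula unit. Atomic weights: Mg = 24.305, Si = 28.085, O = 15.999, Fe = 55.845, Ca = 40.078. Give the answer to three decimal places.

11.49 wt% MgO ÷ 40.304 g/mol = 0.28508 mol, giving 0.28508 Mg and 0.28508 O.
11.06 wt% FeO ÷ 71.844 g/mol = 0.15394 mol, giving 0.15394 Fe and 0.15394 O.
24.55 wt% CaO ÷ 56.077 g/mol = 0.43779 mol, giving 0.43779 Ca and 0.43779 O.
52.47 wt% SiO2 ÷ 60.083 g/mol = 0.87329 mol, giving 0.87329 Si and 1.74658 O.
Oxygen sums to 2.62339; scaling by 6/2.62339 = 2.28712 puts the formula on 6 O.
Ca: 0.43779 × 2.28712 = 1.001 atoms per formula unit.

1.001 Ca apfu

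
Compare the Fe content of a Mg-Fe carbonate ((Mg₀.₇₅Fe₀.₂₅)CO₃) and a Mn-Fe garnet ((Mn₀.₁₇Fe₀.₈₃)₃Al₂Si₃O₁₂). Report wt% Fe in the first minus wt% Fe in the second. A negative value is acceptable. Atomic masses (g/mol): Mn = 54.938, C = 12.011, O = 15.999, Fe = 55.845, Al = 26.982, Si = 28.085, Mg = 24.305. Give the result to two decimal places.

First mineral: 13.961 g Fe in 92.198 g formula = 15.14 wt% Fe.
Second mineral: 139.054 g Fe in 497.279 g formula = 27.96 wt% Fe.
15.14% − 27.96% gives a difference of -12.82 percentage points.

-12.82 percentage points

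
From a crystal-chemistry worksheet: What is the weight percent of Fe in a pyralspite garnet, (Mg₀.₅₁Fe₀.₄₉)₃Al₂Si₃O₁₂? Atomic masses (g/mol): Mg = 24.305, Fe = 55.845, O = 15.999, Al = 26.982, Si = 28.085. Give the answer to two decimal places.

18.26 wt%

Formula mass = 1.53·24.305 + 1.47·55.845 + 2·26.982 + 3·28.085 + 12·15.999 = 449.486 g/mol, of which 82.092 g is Fe.
So Fe makes up 82.092/449.486 = 0.1826 of the mass, i.e. 18.26%.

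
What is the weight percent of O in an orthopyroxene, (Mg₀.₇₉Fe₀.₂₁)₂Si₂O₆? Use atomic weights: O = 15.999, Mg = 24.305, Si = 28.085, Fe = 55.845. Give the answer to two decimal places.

M((Mg₀.₇₉Fe₀.₂₁)₂Si₂O₆) = 214.021 g/mol.
O contributes 6 × 15.999 = 95.994 g per mole.
95.994/214.021 = 0.4485 → 44.85%.

44.85 weight percent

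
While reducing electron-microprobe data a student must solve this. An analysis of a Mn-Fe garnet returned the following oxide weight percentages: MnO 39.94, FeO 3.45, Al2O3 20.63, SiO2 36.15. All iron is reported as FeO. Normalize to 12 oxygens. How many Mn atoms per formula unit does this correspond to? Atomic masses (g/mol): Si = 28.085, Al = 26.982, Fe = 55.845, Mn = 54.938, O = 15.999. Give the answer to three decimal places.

39.94 wt% MnO ÷ 70.937 g/mol = 0.56303 mol, giving 0.56303 Mn and 0.56303 O.
3.45 wt% FeO ÷ 71.844 g/mol = 0.04802 mol, giving 0.04802 Fe and 0.04802 O.
20.63 wt% Al2O3 ÷ 101.961 g/mol = 0.20233 mol, giving 0.40466 Al and 0.60699 O.
36.15 wt% SiO2 ÷ 60.083 g/mol = 0.60167 mol, giving 0.60167 Si and 1.20334 O.
Oxygen sums to 2.42138; scaling by 12/2.42138 = 4.95585 puts the formula on 12 O.
Mn: 0.56303 × 4.95585 = 2.790 atoms per formula unit.

2.790 Mn apfu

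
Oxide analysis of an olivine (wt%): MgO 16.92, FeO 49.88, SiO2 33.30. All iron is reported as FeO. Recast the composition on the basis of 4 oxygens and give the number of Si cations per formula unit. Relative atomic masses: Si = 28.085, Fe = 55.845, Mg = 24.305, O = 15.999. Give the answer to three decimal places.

0.997 Si apfu

16.92 wt% MgO ÷ 40.304 g/mol = 0.41981 mol, giving 0.41981 Mg and 0.41981 O.
49.88 wt% FeO ÷ 71.844 g/mol = 0.69428 mol, giving 0.69428 Fe and 0.69428 O.
33.30 wt% SiO2 ÷ 60.083 g/mol = 0.55423 mol, giving 0.55423 Si and 1.10846 O.
Oxygen sums to 2.22255; scaling by 4/2.22255 = 1.79973 puts the formula on 4 O.
Si: 0.55423 × 1.79973 = 0.997 atoms per formula unit.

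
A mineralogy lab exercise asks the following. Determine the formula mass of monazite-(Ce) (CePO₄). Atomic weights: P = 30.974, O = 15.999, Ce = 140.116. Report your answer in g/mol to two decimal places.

The formula mass is the sum 1*140.116 + 1*30.974 + 4*15.999.

235.09 g/mol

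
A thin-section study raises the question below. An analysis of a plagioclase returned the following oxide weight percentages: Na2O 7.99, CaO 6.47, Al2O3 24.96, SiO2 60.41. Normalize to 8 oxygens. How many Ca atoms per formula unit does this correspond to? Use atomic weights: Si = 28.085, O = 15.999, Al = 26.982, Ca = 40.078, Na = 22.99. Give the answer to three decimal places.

0.309 Ca apfu

Na2O (M=61.979): mol = 0.12891; Na = 0.25782, O = 0.12891.
CaO (M=56.077): mol = 0.11538; Ca = 0.11538, O = 0.11538.
Al2O3 (M=101.961): mol = 0.24480; Al = 0.48960, O = 0.73440.
SiO2 (M=60.083): mol = 1.00544; Si = 1.00544, O = 2.01088.
ΣO = 2.98957; factor = 8/ΣO = 2.67597.
Ca apfu = 0.11538 × 2.67597 = 0.309.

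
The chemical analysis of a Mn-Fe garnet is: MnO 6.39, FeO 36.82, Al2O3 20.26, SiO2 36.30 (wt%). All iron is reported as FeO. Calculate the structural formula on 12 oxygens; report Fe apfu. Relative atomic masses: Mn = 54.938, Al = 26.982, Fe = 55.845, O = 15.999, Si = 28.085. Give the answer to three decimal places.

2.555 Fe apfu

MnO (M=70.937): mol = 0.09008; Mn = 0.09008, O = 0.09008.
FeO (M=71.844): mol = 0.51250; Fe = 0.51250, O = 0.51250.
Al2O3 (M=101.961): mol = 0.19870; Al = 0.39740, O = 0.59610.
SiO2 (M=60.083): mol = 0.60416; Si = 0.60416, O = 1.20832.
ΣO = 2.40700; factor = 12/ΣO = 4.98546.
Fe apfu = 0.51250 × 4.98546 = 2.555.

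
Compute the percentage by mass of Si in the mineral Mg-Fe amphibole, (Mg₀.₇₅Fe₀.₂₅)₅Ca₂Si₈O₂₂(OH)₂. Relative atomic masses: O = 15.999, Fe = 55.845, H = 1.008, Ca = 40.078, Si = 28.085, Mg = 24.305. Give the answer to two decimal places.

Formula mass = 3.75*24.305 + 1.25*55.845 + 2*40.078 + 8*28.085 + 24*15.999 + 2*1.008 = 851.778 g/mol, of which 224.680 g is Si.
So Si makes up 224.680/851.778 = 0.2638 of the mass, i.e. 26.38%.

26.38 weight percent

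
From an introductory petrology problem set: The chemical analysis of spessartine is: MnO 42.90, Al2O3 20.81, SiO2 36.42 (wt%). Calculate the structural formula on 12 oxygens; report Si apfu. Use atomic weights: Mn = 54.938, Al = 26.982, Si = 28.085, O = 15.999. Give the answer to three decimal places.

2.994 Si apfu

MnO: 42.90/70.937 = 0.60476 mol → 0.60476 mol Mn, 0.60476 mol O.
Al2O3: 20.81/101.961 = 0.20410 mol → 0.40820 mol Al, 0.61230 mol O.
SiO2: 36.42/60.083 = 0.60616 mol → 0.60616 mol Si, 1.21232 mol O.
Total oxygen = 2.42938 mol. Normalization factor = 12/2.42938 = 4.93953.
Si per 12 O = 0.60616 × 4.93953 = 2.994.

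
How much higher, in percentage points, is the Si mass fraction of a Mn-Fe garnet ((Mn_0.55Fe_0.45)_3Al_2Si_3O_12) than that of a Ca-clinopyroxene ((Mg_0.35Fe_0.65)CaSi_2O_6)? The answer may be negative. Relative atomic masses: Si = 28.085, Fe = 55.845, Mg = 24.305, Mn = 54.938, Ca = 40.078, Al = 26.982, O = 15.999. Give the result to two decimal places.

-6.72 percentage points

Si in (Mn_0.55Fe_0.45)_3Al_2Si_3O_12: molar mass 496.245 g/mol; 3×28.085 = 84.255 g → 16.98 wt%.
Si in (Mg_0.35Fe_0.65)CaSi_2O_6: molar mass 237.048 g/mol; 2×28.085 = 56.170 g → 23.70 wt%.
Difference = 16.98 − 23.70 = -6.72 percentage points.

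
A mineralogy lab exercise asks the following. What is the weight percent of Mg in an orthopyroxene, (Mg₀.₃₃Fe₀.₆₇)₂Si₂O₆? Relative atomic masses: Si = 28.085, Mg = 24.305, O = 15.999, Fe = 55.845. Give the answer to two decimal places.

Formula mass = 0.66×24.305 + 1.34×55.845 + 2×28.085 + 6×15.999 = 243.038 g/mol, of which 16.041 g is Mg.
So Mg makes up 16.041/243.038 = 0.0660 of the mass, i.e. 6.60%.

6.60 weight percent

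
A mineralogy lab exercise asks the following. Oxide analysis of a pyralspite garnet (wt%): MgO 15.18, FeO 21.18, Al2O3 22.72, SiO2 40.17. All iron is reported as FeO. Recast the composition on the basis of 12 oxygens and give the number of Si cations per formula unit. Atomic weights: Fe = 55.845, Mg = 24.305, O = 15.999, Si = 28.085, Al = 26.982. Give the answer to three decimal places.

MgO (M=40.304): mol = 0.37664; Mg = 0.37664, O = 0.37664.
FeO (M=71.844): mol = 0.29481; Fe = 0.29481, O = 0.29481.
Al2O3 (M=101.961): mol = 0.22283; Al = 0.44566, O = 0.66849.
SiO2 (M=60.083): mol = 0.66858; Si = 0.66858, O = 1.33716.
ΣO = 2.67710; factor = 12/ΣO = 4.48246.
Si apfu = 0.66858 × 4.48246 = 2.997.

2.997 Si apfu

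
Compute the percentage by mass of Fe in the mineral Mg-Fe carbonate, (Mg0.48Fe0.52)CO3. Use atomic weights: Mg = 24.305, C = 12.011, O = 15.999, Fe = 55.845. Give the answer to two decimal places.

28.83 weight percent

M((Mg0.48Fe0.52)CO3) = 100.714 g/mol.
Fe contributes 0.52 × 55.845 = 29.039 g per mole.
29.039/100.714 = 0.2883 → 28.83%.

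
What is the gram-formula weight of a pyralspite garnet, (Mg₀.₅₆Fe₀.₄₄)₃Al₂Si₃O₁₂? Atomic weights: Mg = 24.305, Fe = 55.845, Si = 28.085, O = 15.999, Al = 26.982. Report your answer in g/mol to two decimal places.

M = 1.68*24.305 + 1.32*55.845 + 2*26.982 + 3*28.085 + 12*15.999

444.75 g/mol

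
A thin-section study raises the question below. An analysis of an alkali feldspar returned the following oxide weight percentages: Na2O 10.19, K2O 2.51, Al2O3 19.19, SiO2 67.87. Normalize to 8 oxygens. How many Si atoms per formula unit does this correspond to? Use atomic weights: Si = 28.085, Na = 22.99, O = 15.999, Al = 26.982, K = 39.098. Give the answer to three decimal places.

2.997 Si apfu

Na2O: 10.19/61.979 = 0.16441 mol → 0.32882 mol Na, 0.16441 mol O.
K2O: 2.51/94.195 = 0.02665 mol → 0.05330 mol K, 0.02665 mol O.
Al2O3: 19.19/101.961 = 0.18821 mol → 0.37642 mol Al, 0.56463 mol O.
SiO2: 67.87/60.083 = 1.12960 mol → 1.12960 mol Si, 2.25920 mol O.
Total oxygen = 3.01489 mol. Normalization factor = 8/3.01489 = 2.65350.
Si per 8 O = 1.12960 × 2.65350 = 2.997.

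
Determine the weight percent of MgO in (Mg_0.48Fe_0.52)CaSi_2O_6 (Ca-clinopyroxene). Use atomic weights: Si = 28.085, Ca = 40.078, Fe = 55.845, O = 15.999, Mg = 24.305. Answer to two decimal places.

Molar mass of (Mg_0.48Fe_0.52)CaSi_2O_6 = 0.48*24.305 + 0.52*55.845 + 1*40.078 + 2*28.085 + 6*15.999 = 232.948 g/mol.
Each formula unit contains 0.48 Mg, equivalent to 0.48/1 = 0.4800 mol MgO.
M(MgO) = 1×24.305 + 1×15.999 = 40.304 g/mol.
Mass of MgO per formula unit = 0.4800 × 40.304 = 19.346 g.
MgO wt% = 19.346 / 232.948 × 100 = 8.30%.

8.30 wt%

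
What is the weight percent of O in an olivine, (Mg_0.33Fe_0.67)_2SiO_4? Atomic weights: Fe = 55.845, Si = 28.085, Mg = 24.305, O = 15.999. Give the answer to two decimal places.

M((Mg_0.33Fe_0.67)_2SiO_4) = 182.955 g/mol.
O contributes 4 × 15.999 = 63.996 g per mole.
63.996/182.955 = 0.3498 → 34.98%.

34.98 weight percent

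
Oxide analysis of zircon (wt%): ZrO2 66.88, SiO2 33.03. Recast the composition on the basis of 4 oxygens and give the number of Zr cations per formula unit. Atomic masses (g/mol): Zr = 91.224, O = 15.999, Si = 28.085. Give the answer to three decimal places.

0.994 Zr apfu

66.88 wt% ZrO2 ÷ 123.222 g/mol = 0.54276 mol, giving 0.54276 Zr and 1.08552 O.
33.03 wt% SiO2 ÷ 60.083 g/mol = 0.54974 mol, giving 0.54974 Si and 1.09948 O.
Oxygen sums to 2.18500; scaling by 4/2.18500 = 1.83066 puts the formula on 4 O.
Zr: 0.54276 × 1.83066 = 0.994 atoms per formula unit.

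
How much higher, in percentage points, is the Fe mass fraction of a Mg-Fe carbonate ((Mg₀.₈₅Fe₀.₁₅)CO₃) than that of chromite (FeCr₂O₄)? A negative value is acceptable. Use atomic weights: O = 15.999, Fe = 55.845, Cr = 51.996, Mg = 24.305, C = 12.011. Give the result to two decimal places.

Fe in (Mg₀.₈₅Fe₀.₁₅)CO₃: molar mass 89.044 g/mol; 0.15×55.845 = 8.377 g → 9.41 wt%.
Fe in FeCr₂O₄: molar mass 223.833 g/mol; 1×55.845 = 55.845 g → 24.95 wt%.
Difference = 9.41 − 24.95 = -15.54 percentage points.

-15.54 percentage points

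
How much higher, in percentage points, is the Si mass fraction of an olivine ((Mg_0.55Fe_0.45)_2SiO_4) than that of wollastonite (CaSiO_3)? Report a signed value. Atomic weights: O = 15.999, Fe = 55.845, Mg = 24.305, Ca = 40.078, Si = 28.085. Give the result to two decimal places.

Si in (Mg_0.55Fe_0.45)_2SiO_4: molar mass 169.077 g/mol; 1×28.085 = 28.085 g → 16.61 wt%.
Si in CaSiO_3: molar mass 116.160 g/mol; 1×28.085 = 28.085 g → 24.18 wt%.
Difference = 16.61 − 24.18 = -7.57 percentage points.

-7.57 percentage points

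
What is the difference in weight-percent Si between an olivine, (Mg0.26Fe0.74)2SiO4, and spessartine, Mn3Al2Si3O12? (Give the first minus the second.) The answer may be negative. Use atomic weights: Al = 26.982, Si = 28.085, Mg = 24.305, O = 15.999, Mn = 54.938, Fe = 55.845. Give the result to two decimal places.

-2.03 percentage points

First mineral: 28.085 g Si in 187.370 g formula = 14.99 wt% Si.
Second mineral: 84.255 g Si in 495.021 g formula = 17.02 wt% Si.
14.99% − 17.02% gives a difference of -2.03 percentage points.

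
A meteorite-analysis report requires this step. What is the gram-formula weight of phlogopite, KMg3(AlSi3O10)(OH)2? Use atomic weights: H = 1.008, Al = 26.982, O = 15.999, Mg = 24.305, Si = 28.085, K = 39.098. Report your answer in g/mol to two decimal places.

417.25 g/mol

The formula mass is the sum 1·39.098 + 3·24.305 + 1·26.982 + 3·28.085 + 12·15.999 + 2·1.008.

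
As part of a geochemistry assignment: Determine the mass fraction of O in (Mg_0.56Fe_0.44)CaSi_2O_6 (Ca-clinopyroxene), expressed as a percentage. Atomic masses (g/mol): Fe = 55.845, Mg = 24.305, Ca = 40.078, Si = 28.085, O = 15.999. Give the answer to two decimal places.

M((Mg_0.56Fe_0.44)CaSi_2O_6) = 230.425 g/mol.
O contributes 6 × 15.999 = 95.994 g per mole.
95.994/230.425 = 0.4166 → 41.66%.

41.66 mass %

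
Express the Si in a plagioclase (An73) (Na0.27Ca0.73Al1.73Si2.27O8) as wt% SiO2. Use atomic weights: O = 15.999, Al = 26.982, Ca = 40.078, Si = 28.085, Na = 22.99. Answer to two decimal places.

49.80 wt%

Molar mass of Na0.27Ca0.73Al1.73Si2.27O8 = 0.27×22.99 + 0.73×40.078 + 1.73×26.982 + 2.27×28.085 + 8×15.999 = 273.888 g/mol.
Each formula unit contains 2.27 Si, equivalent to 2.27/1 = 2.2700 mol SiO2.
M(SiO2) = 1×28.085 + 2×15.999 = 60.083 g/mol.
Mass of SiO2 per formula unit = 2.2700 × 60.083 = 136.388 g.
SiO2 wt% = 136.388 / 273.888 × 100 = 49.80%.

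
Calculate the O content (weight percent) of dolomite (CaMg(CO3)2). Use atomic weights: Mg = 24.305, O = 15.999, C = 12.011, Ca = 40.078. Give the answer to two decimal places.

52.06 weight percent

Molar mass of CaMg(CO3)2: 1*40.078 + 1*24.305 + 2*12.011 + 6*15.999 = 184.399 g/mol.
Mass of O per formula unit: 6 × 15.999 = 95.994 g.
Weight fraction O = 95.994 / 184.399 = 0.5206.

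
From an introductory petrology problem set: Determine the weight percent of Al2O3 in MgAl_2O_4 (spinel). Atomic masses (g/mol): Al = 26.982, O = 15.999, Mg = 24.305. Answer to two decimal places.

71.67 wt%

Molar mass of MgAl_2O_4 = 1*24.305 + 2*26.982 + 4*15.999 = 142.265 g/mol.
Each formula unit contains 2 Al, equivalent to 2/2 = 1.0000 mol Al2O3.
M(Al2O3) = 2×26.982 + 3×15.999 = 101.961 g/mol.
Mass of Al2O3 per formula unit = 1.0000 × 101.961 = 101.961 g.
Al2O3 wt% = 101.961 / 142.265 × 100 = 71.67%.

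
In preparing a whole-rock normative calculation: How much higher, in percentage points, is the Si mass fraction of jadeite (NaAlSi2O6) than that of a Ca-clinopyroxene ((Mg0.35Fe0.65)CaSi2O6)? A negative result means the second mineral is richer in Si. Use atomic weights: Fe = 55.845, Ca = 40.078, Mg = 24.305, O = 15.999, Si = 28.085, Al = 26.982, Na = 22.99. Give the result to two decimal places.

4.09 percentage points

First mineral: 56.170 g Si in 202.136 g formula = 27.79 wt% Si.
Second mineral: 56.170 g Si in 237.048 g formula = 23.70 wt% Si.
27.79% − 23.70% gives a difference of 4.09 percentage points.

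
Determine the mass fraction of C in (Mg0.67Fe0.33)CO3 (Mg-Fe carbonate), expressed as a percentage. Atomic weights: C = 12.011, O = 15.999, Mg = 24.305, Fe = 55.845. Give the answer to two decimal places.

12.68 mass %

Formula mass = 0.67·24.305 + 0.33·55.845 + 1·12.011 + 3·15.999 = 94.721 g/mol, of which 12.011 g is C.
So C makes up 12.011/94.721 = 0.1268 of the mass, i.e. 12.68%.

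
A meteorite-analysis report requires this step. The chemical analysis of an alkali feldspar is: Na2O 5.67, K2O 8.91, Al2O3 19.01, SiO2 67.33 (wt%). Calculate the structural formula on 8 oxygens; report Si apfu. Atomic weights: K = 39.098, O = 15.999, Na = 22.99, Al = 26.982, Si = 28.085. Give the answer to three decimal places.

Na2O (M=61.979): mol = 0.09148; Na = 0.18296, O = 0.09148.
K2O (M=94.195): mol = 0.09459; K = 0.18918, O = 0.09459.
Al2O3 (M=101.961): mol = 0.18644; Al = 0.37288, O = 0.55932.
SiO2 (M=60.083): mol = 1.12062; Si = 1.12062, O = 2.24124.
ΣO = 2.98663; factor = 8/ΣO = 2.67860.
Si apfu = 1.12062 × 2.67860 = 3.002.

3.002 Si apfu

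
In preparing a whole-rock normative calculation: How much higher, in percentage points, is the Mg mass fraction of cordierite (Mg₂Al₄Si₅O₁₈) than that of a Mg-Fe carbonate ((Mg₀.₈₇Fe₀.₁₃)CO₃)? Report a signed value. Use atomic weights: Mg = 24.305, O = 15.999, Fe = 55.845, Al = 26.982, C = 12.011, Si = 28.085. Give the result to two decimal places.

-15.61 percentage points

M(Mg₂Al₄Si₅O₁₈) = 584.945 g/mol, so wt% Mg = 48.610/584.945 × 100 = 8.31%.
M((Mg₀.₈₇Fe₀.₁₃)CO₃) = 88.413 g/mol, so wt% Mg = 21.145/88.413 × 100 = 23.92%.
8.31 − 23.92 = -15.61 pp.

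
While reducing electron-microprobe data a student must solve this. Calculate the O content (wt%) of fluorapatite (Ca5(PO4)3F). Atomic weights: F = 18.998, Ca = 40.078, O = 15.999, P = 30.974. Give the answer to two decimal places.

Formula mass = 5·40.078 + 3·30.974 + 12·15.999 + 1·18.998 = 504.298 g/mol, of which 191.988 g is O.
So O makes up 191.988/504.298 = 0.3807 of the mass, i.e. 38.07%.

38.07 wt%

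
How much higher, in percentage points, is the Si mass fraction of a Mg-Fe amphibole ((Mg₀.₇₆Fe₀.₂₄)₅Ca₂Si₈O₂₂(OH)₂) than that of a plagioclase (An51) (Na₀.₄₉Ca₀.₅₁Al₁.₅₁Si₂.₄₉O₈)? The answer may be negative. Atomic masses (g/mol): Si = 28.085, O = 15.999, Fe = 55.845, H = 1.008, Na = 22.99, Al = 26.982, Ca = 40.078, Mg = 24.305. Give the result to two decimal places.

M((Mg₀.₇₆Fe₀.₂₄)₅Ca₂Si₈O₂₂(OH)₂) = 850.201 g/mol, so wt% Si = 224.680/850.201 × 100 = 26.43%.
M(Na₀.₄₉Ca₀.₅₁Al₁.₅₁Si₂.₄₉O₈) = 270.371 g/mol, so wt% Si = 69.932/270.371 × 100 = 25.87%.
26.43 − 25.87 = 0.56 pp.

0.56 percentage points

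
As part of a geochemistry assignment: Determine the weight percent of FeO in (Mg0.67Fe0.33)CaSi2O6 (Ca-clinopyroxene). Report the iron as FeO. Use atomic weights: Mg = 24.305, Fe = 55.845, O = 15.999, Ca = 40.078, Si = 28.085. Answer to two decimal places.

Molar mass of (Mg0.67Fe0.33)CaSi2O6 = 0.67*24.305 + 0.33*55.845 + 1*40.078 + 2*28.085 + 6*15.999 = 226.955 g/mol.
Each formula unit contains 0.33 Fe, equivalent to 0.33/1 = 0.3300 mol FeO.
M(FeO) = 1×55.845 + 1×15.999 = 71.844 g/mol.
Mass of FeO per formula unit = 0.3300 × 71.844 = 23.709 g.
FeO wt% = 23.709 / 226.955 × 100 = 10.45%.

10.45 wt%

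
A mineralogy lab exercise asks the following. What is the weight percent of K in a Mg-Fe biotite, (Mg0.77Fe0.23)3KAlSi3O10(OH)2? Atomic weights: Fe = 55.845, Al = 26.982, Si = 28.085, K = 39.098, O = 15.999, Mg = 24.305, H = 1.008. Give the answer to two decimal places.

Formula mass = 2.31*24.305 + 0.69*55.845 + 1*39.098 + 1*26.982 + 3*28.085 + 12*15.999 + 2*1.008 = 439.017 g/mol, of which 39.098 g is K.
So K makes up 39.098/439.017 = 0.0891 of the mass, i.e. 8.91%.

8.91 weight percent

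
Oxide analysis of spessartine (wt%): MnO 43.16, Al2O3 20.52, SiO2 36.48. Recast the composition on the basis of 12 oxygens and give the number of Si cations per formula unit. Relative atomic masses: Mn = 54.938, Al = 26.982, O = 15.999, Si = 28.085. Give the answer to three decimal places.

43.16 wt% MnO ÷ 70.937 g/mol = 0.60843 mol, giving 0.60843 Mn and 0.60843 O.
20.52 wt% Al2O3 ÷ 101.961 g/mol = 0.20125 mol, giving 0.40250 Al and 0.60375 O.
36.48 wt% SiO2 ÷ 60.083 g/mol = 0.60716 mol, giving 0.60716 Si and 1.21432 O.
Oxygen sums to 2.42650; scaling by 12/2.42650 = 4.94539 puts the formula on 12 O.
Si: 0.60716 × 4.94539 = 3.003 atoms per formula unit.

3.003 Si apfu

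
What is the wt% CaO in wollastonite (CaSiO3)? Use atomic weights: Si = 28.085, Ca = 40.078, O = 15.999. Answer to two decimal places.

48.28 wt%

Molar mass of CaSiO3 = 1·40.078 + 1·28.085 + 3·15.999 = 116.160 g/mol.
Each formula unit contains 1 Ca, equivalent to 1/1 = 1.0000 mol CaO.
M(CaO) = 1×40.078 + 1×15.999 = 56.077 g/mol.
Mass of CaO per formula unit = 1.0000 × 56.077 = 56.077 g.
CaO wt% = 56.077 / 116.160 × 100 = 48.28%.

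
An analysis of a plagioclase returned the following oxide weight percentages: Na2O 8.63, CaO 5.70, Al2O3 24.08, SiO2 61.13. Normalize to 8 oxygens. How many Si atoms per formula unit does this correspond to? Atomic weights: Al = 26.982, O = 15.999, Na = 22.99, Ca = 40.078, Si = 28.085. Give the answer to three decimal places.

Na2O (M=61.979): mol = 0.13924; Na = 0.27848, O = 0.13924.
CaO (M=56.077): mol = 0.10165; Ca = 0.10165, O = 0.10165.
Al2O3 (M=101.961): mol = 0.23617; Al = 0.47234, O = 0.70851.
SiO2 (M=60.083): mol = 1.01743; Si = 1.01743, O = 2.03486.
ΣO = 2.98426; factor = 8/ΣO = 2.68073.
Si apfu = 1.01743 × 2.68073 = 2.727.

2.727 Si apfu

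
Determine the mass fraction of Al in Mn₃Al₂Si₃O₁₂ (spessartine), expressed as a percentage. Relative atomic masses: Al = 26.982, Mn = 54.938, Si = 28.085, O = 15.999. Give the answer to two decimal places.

10.90 mass %

Molar mass of Mn₃Al₂Si₃O₁₂: 3×54.938 + 2×26.982 + 3×28.085 + 12×15.999 = 495.021 g/mol.
Mass of Al per formula unit: 2 × 26.982 = 53.964 g.
Weight fraction Al = 53.964 / 495.021 = 0.1090.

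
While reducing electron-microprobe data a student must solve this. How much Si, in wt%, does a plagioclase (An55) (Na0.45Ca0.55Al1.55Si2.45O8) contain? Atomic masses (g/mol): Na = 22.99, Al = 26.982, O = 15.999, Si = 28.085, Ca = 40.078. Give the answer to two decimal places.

M(Na0.45Ca0.55Al1.55Si2.45O8) = 271.011 g/mol.
Si contributes 2.45 × 28.085 = 68.808 g per mole.
68.808/271.011 = 0.2539 → 25.39%.

25.39 wt%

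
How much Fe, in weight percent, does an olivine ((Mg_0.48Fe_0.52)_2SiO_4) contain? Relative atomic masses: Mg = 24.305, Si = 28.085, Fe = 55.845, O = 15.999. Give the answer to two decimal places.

33.48 weight percent

Molar mass of (Mg_0.48Fe_0.52)_2SiO_4: 0.96·24.305 + 1.04·55.845 + 1·28.085 + 4·15.999 = 173.493 g/mol.
Mass of Fe per formula unit: 1.04 × 55.845 = 58.079 g.
Weight fraction Fe = 58.079 / 173.493 = 0.3348.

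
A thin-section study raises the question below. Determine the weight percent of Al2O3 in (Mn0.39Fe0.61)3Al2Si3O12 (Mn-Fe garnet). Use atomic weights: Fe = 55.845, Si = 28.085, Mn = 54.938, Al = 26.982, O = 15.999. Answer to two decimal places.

Formula mass = 496.681 g/mol.
2 Al → 1.0000 mol Al2O3 per formula unit; M(Al2O3) = 101.961, so Al2O3 mass = 101.961 g.
101.961/496.681 × 100 = 20.53 wt%.

20.53 wt%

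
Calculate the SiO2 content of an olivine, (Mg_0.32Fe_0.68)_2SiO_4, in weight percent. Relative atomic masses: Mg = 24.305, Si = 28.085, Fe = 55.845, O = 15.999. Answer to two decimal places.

32.73 wt%

Formula mass = 183.585 g/mol.
1 Si → 1.0000 mol SiO2 per formula unit; M(SiO2) = 60.083, so SiO2 mass = 60.083 g.
60.083/183.585 × 100 = 32.73 wt%.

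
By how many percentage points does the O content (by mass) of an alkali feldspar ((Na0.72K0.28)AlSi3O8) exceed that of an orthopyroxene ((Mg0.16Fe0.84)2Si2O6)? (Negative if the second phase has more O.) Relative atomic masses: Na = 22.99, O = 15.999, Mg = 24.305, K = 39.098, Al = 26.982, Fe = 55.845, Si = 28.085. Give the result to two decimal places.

O in (Na0.72K0.28)AlSi3O8: molar mass 266.729 g/mol; 8×15.999 = 127.992 g → 47.99 wt%.
O in (Mg0.16Fe0.84)2Si2O6: molar mass 253.761 g/mol; 6×15.999 = 95.994 g → 37.83 wt%.
Difference = 47.99 − 37.83 = 10.16 percentage points.

10.16 percentage points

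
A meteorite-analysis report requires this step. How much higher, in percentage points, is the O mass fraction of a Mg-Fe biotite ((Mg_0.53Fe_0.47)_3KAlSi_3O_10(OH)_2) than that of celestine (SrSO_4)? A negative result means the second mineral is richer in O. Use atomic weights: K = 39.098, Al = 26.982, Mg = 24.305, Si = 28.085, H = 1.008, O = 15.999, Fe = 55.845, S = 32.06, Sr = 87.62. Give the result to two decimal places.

M((Mg_0.53Fe_0.47)_3KAlSi_3O_10(OH)_2) = 461.725 g/mol, so wt% O = 191.988/461.725 × 100 = 41.58%.
M(SrSO_4) = 183.676 g/mol, so wt% O = 63.996/183.676 × 100 = 34.84%.
41.58 − 34.84 = 6.74 pp.

6.74 percentage points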